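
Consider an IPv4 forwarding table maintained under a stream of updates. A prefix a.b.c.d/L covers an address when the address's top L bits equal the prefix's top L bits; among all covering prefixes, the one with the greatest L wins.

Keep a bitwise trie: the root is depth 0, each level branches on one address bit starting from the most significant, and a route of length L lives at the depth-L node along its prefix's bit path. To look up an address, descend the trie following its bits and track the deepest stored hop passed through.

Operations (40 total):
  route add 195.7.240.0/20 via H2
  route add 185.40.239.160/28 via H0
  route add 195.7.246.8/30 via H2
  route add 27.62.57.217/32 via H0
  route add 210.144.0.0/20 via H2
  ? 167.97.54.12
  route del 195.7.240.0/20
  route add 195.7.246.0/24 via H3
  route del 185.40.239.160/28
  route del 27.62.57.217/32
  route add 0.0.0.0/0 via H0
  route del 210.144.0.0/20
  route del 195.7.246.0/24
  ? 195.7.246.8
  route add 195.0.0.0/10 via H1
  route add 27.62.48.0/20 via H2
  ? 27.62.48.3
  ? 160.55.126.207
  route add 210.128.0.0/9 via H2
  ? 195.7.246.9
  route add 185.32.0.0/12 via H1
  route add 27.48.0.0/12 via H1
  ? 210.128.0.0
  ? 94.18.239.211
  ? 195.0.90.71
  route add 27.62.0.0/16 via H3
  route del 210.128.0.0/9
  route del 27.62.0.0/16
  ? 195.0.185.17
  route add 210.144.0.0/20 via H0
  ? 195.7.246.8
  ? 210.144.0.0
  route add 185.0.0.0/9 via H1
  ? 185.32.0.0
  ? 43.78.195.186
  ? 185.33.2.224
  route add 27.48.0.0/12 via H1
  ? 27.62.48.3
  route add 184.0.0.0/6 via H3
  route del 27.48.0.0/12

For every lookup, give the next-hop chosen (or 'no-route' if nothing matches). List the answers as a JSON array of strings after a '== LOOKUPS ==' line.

Trace:
  add 195.7.240.0/20 -> H2 at depth 20
  add 185.40.239.160/28 -> H0 at depth 28
  add 195.7.246.8/30 -> H2 at depth 30
  add 27.62.57.217/32 -> H0 at depth 32
  add 210.144.0.0/20 -> H2 at depth 20
  Q 167.97.54.12: descend 101 ; hops seen [∅] ; pick no-route
  del 195.7.240.0/20 (clear depth 20)
  add 195.7.246.0/24 -> H3 at depth 24
  del 185.40.239.160/28 (clear depth 28)
  del 27.62.57.217/32 (clear depth 32)
  add 0.0.0.0/0 -> H0 at depth 0
  del 210.144.0.0/20 (clear depth 20)
  del 195.7.246.0/24 (clear depth 24)
  Q 195.7.246.8: descend 110000110000011111110110000010 ; hops seen [H0,H2] ; pick H2
  add 195.0.0.0/10 -> H1 at depth 10
  add 27.62.48.0/20 -> H2 at depth 20
  Q 27.62.48.3: descend 00011011001111100011 ; hops seen [H0,H2] ; pick H2
  Q 160.55.126.207: descend 101 ; hops seen [H0] ; pick H0
  add 210.128.0.0/9 -> H2 at depth 9
  Q 195.7.246.9: descend 110000110000011111110110000010 ; hops seen [H0,H1,H2] ; pick H2
  add 185.32.0.0/12 -> H1 at depth 12
  add 27.48.0.0/12 -> H1 at depth 12
  Q 210.128.0.0: descend 11010010100 ; hops seen [H0,H2] ; pick H2
  Q 94.18.239.211: descend 0 ; hops seen [H0] ; pick H0
  Q 195.0.90.71: descend 1100001100000 ; hops seen [H0,H1] ; pick H1
  add 27.62.0.0/16 -> H3 at depth 16
  del 210.128.0.0/9 (clear depth 9)
  del 27.62.0.0/16 (clear depth 16)
  Q 195.0.185.17: descend 1100001100000 ; hops seen [H0,H1] ; pick H1
  add 210.144.0.0/20 -> H0 at depth 20
  Q 195.7.246.8: descend 110000110000011111110110000010 ; hops seen [H0,H1,H2] ; pick H2
  Q 210.144.0.0: descend 11010010100100000000 ; hops seen [H0,H0] ; pick H0
  add 185.0.0.0/9 -> H1 at depth 9
  Q 185.32.0.0: descend 101110010010 ; hops seen [H0,H1,H1] ; pick H1
  Q 43.78.195.186: descend 00 ; hops seen [H0] ; pick H0
  Q 185.33.2.224: descend 101110010010 ; hops seen [H0,H1,H1] ; pick H1
  add 27.48.0.0/12 -> H1 at depth 12
  Q 27.62.48.3: descend 00011011001111100011 ; hops seen [H0,H1,H2] ; pick H2
  add 184.0.0.0/6 -> H3 at depth 6
  del 27.48.0.0/12 (clear depth 12)

== LOOKUPS ==
["no-route","H2","H2","H0","H2","H2","H0","H1","H1","H2","H0","H1","H0","H1","H2"]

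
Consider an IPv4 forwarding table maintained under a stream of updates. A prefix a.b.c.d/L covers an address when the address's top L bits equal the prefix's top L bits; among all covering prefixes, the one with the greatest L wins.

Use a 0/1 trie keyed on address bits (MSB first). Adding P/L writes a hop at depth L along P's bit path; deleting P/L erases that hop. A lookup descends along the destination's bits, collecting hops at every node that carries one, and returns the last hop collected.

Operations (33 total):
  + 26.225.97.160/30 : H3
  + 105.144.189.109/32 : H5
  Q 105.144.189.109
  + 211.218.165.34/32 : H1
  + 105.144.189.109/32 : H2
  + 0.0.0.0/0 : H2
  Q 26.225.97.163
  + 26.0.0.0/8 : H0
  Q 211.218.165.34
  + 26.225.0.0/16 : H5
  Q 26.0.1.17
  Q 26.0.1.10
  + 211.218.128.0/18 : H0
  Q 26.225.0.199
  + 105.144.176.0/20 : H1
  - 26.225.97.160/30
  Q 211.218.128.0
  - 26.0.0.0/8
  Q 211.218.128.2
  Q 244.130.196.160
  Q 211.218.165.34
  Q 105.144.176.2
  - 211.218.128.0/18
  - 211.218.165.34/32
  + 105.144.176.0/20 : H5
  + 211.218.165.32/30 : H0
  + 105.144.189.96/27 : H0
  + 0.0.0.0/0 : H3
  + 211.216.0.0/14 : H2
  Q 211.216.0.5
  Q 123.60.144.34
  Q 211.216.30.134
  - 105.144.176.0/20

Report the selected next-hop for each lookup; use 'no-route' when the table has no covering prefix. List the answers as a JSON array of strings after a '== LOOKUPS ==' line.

Trace:
  + 26.225.97.160/30 (H3) depth=30
  + 105.144.189.109/32 (H5) depth=32
  ? 105.144.189.109  path d0:-→d1:-→d2:-→d3:-→d4:-→d5:-→d6:-→d7:-→d8:-→d9:-→d10:-→d11:-→d12:-→d13:-→d14:-→d15:-→d16:-→d17:-→d18:-→d19:-→d20:-→d21:-→d22:-→d23:-→d24:-→d25:-→d26:-→d27:-→d28:-→d29:-→d30:-→d31:-→d32:H5  best=H5
  + 211.218.165.34/32 (H1) depth=32
  + 105.144.189.109/32 (H2) depth=32
  + 0.0.0.0/0 (H2) depth=0
  ? 26.225.97.163  path d0:H2→d1:-→d2:-→d3:-→d4:-→d5:-→d6:-→d7:-→d8:-→d9:-→d10:-→d11:-→d12:-→d13:-→d14:-→d15:-→d16:-→d17:-→d18:-→d19:-→d20:-→d21:-→d22:-→d23:-→d24:-→d25:-→d26:-→d27:-→d28:-→d29:-→d30:H3  best=H3
  + 26.0.0.0/8 (H0) depth=8
  ? 211.218.165.34  path d0:H2→d1:-→d2:-→d3:-→d4:-→d5:-→d6:-→d7:-→d8:-→d9:-→d10:-→d11:-→d12:-→d13:-→d14:-→d15:-→d16:-→d17:-→d18:-→d19:-→d20:-→d21:-→d22:-→d23:-→d24:-→d25:-→d26:-→d27:-→d28:-→d29:-→d30:-→d31:-→d32:H1  best=H1
  + 26.225.0.0/16 (H5) depth=16
  ? 26.0.1.17  path d0:H2→d1:-→d2:-→d3:-→d4:-→d5:-→d6:-→d7:-→d8:H0  best=H0
  ? 26.0.1.10  path d0:H2→d1:-→d2:-→d3:-→d4:-→d5:-→d6:-→d7:-→d8:H0  best=H0
  + 211.218.128.0/18 (H0) depth=18
  ? 26.225.0.199  path d0:H2→d1:-→d2:-→d3:-→d4:-→d5:-→d6:-→d7:-→d8:H0→d9:-→d10:-→d11:-→d12:-→d13:-→d14:-→d15:-→d16:H5→d17:-  best=H5
  + 105.144.176.0/20 (H1) depth=20
  del 26.225.97.160/30 (clear depth 30)
  ? 211.218.128.0  path d0:H2→d1:-→d2:-→d3:-→d4:-→d5:-→d6:-→d7:-→d8:-→d9:-→d10:-→d11:-→d12:-→d13:-→d14:-→d15:-→d16:-→d17:-→d18:H0  best=H0
  del 26.0.0.0/8 (clear depth 8)
  ? 211.218.128.2  path d0:H2→d1:-→d2:-→d3:-→d4:-→d5:-→d6:-→d7:-→d8:-→d9:-→d10:-→d11:-→d12:-→d13:-→d14:-→d15:-→d16:-→d17:-→d18:H0  best=H0
  ? 244.130.196.160  path d0:H2→d1:-→d2:-  best=H2
  ? 211.218.165.34  path d0:H2→d1:-→d2:-→d3:-→d4:-→d5:-→d6:-→d7:-→d8:-→d9:-→d10:-→d11:-→d12:-→d13:-→d14:-→d15:-→d16:-→d17:-→d18:H0→d19:-→d20:-→d21:-→d22:-→d23:-→d24:-→d25:-→d26:-→d27:-→d28:-→d29:-→d30:-→d31:-→d32:H1  best=H1
  ? 105.144.176.2  path d0:H2→d1:-→d2:-→d3:-→d4:-→d5:-→d6:-→d7:-→d8:-→d9:-→d10:-→d11:-→d12:-→d13:-→d14:-→d15:-→d16:-→d17:-→d18:-→d19:-→d20:H1  best=H1
  del 211.218.128.0/18 (clear depth 18)
  del 211.218.165.34/32 (clear depth 32)
  + 105.144.176.0/20 (H5) depth=20
  + 211.218.165.32/30 (H0) depth=30
  + 105.144.189.96/27 (H0) depth=27
  + 0.0.0.0/0 (H3) depth=0
  + 211.216.0.0/14 (H2) depth=14
  ? 211.216.0.5  path d0:H3→d1:-→d2:-→d3:-→d4:-→d5:-→d6:-→d7:-→d8:-→d9:-→d10:-→d11:-→d12:-→d13:-→d14:H2  best=H2
  ? 123.60.144.34  path d0:H3→d1:-→d2:-→d3:-  best=H3
  ? 211.216.30.134  path d0:H3→d1:-→d2:-→d3:-→d4:-→d5:-→d6:-→d7:-→d8:-→d9:-→d10:-→d11:-→d12:-→d13:-→d14:H2  best=H2
  del 105.144.176.0/20 (clear depth 20)

== LOOKUPS ==
["H5","H3","H1","H0","H0","H5","H0","H0","H2","H1","H1","H2","H3","H2"]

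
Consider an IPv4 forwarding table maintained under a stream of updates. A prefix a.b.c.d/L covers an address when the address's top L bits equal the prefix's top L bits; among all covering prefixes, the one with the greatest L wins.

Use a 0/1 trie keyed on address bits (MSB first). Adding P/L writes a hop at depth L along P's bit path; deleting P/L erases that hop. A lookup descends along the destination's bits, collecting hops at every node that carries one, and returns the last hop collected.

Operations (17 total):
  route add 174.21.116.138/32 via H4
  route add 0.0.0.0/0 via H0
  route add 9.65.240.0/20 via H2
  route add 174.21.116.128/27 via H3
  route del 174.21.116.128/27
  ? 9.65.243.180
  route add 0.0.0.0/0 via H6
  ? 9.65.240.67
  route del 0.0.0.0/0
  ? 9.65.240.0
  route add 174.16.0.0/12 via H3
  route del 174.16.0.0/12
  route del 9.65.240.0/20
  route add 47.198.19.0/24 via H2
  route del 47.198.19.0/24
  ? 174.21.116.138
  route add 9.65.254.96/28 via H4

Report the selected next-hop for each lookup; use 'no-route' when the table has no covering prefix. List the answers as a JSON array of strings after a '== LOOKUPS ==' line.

Apply in order:
  + 174.21.116.138/32 (H4) depth=32
  + 0.0.0.0/0 (H0) depth=0
  + 9.65.240.0/20 (H2) depth=20
  + 174.21.116.128/27 (H3) depth=27
  - 174.21.116.128/27 clear@27
  ? 9.65.243.180  path d0:H0→d1:-→d2:-→d3:-→d4:-→d5:-→d6:-→d7:-→d8:-→d9:-→d10:-→d11:-→d12:-→d13:-→d14:-→d15:-→d16:-→d17:-→d18:-→d19:-→d20:H2  best=H2
  + 0.0.0.0/0 (H6) depth=0
  ? 9.65.240.67  path d0:H6→d1:-→d2:-→d3:-→d4:-→d5:-→d6:-→d7:-→d8:-→d9:-→d10:-→d11:-→d12:-→d13:-→d14:-→d15:-→d16:-→d17:-→d18:-→d19:-→d20:H2  best=H2
  - 0.0.0.0/0 clear@0
  ? 9.65.240.0  path d0:-→d1:-→d2:-→d3:-→d4:-→d5:-→d6:-→d7:-→d8:-→d9:-→d10:-→d11:-→d12:-→d13:-→d14:-→d15:-→d16:-→d17:-→d18:-→d19:-→d20:H2  best=H2
  + 174.16.0.0/12 (H3) depth=12
  - 174.16.0.0/12 clear@12
  - 9.65.240.0/20 clear@20
  + 47.198.19.0/24 (H2) depth=24
  - 47.198.19.0/24 clear@24
  ? 174.21.116.138  path d0:-→d1:-→d2:-→d3:-→d4:-→d5:-→d6:-→d7:-→d8:-→d9:-→d10:-→d11:-→d12:-→d13:-→d14:-→d15:-→d16:-→d17:-→d18:-→d19:-→d20:-→d21:-→d22:-→d23:-→d24:-→d25:-→d26:-→d27:-→d28:-→d29:-→d30:-→d31:-→d32:H4  best=H4
  + 9.65.254.96/28 (H4) depth=28

== LOOKUPS ==
["H2","H2","H2","H4"]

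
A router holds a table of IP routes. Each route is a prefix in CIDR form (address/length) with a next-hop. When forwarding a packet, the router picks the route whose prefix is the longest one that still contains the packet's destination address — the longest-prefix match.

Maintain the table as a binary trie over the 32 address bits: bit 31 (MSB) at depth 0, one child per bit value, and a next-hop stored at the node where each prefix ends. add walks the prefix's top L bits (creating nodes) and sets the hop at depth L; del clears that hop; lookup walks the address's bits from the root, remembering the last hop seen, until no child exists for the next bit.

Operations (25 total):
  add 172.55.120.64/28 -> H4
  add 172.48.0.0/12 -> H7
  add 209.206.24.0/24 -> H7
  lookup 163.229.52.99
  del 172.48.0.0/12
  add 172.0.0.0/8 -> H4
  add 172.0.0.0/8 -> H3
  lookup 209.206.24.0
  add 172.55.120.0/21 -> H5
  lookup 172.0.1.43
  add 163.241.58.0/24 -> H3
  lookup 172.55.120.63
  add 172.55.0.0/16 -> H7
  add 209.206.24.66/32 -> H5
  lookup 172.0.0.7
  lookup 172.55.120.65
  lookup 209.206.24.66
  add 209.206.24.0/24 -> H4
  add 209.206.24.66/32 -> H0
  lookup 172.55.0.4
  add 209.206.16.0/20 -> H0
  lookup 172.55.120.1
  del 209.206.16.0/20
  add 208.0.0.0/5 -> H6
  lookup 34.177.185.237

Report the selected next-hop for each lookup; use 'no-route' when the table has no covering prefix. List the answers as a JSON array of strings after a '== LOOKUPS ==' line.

Process each operation:
  add 172.55.120.64/28 -> H4 at depth 28
  add 172.48.0.0/12 -> H7 at depth 12
  add 209.206.24.0/24 -> H7 at depth 24
  lookup 163.229.52.99: bits 1010 walk d0:-→d1:-→d2:-→d3:-→d4:- -> no-route
  - 172.48.0.0/12 clear@12
  add 172.0.0.0/8 -> H4 at depth 8
  add 172.0.0.0/8 -> H3 at depth 8
  lookup 209.206.24.0: bits 110100011100111000011000 walk d0:-→d1:-→d2:-→d3:-→d4:-→d5:-→d6:-→d7:-→d8:-→d9:-→d10:-→d11:-→d12:-→d13:-→d14:-→d15:-→d16:-→d17:-→d18:-→d19:-→d20:-→d21:-→d22:-→d23:-→d24:H7 -> H7
  add 172.55.120.0/21 -> H5 at depth 21
  lookup 172.0.1.43: bits 1010110000 walk d0:-→d1:-→d2:-→d3:-→d4:-→d5:-→d6:-→d7:-→d8:H3→d9:-→d10:- -> H3
  add 163.241.58.0/24 -> H3 at depth 24
  lookup 172.55.120.63: bits 1010110000110111011110000 walk d0:-→d1:-→d2:-→d3:-→d4:-→d5:-→d6:-→d7:-→d8:H3→d9:-→d10:-→d11:-→d12:-→d13:-→d14:-→d15:-→d16:-→d17:-→d18:-→d19:-→d20:-→d21:H5→d22:-→d23:-→d24:-→d25:- -> H5
  add 172.55.0.0/16 -> H7 at depth 16
  add 209.206.24.66/32 -> H5 at depth 32
  lookup 172.0.0.7: bits 1010110000 walk d0:-→d1:-→d2:-→d3:-→d4:-→d5:-→d6:-→d7:-→d8:H3→d9:-→d10:- -> H3
  lookup 172.55.120.65: bits 1010110000110111011110000100 walk d0:-→d1:-→d2:-→d3:-→d4:-→d5:-→d6:-→d7:-→d8:H3→d9:-→d10:-→d11:-→d12:-→d13:-→d14:-→d15:-→d16:H7→d17:-→d18:-→d19:-→d20:-→d21:H5→d22:-→d23:-→d24:-→d25:-→d26:-→d27:-→d28:H4 -> H4
  lookup 209.206.24.66: bits 11010001110011100001100001000010 walk d0:-→d1:-→d2:-→d3:-→d4:-→d5:-→d6:-→d7:-→d8:-→d9:-→d10:-→d11:-→d12:-→d13:-→d14:-→d15:-→d16:-→d17:-→d18:-→d19:-→d20:-→d21:-→d22:-→d23:-→d24:H7→d25:-→d26:-→d27:-→d28:-→d29:-→d30:-→d31:-→d32:H5 -> H5
  add 209.206.24.0/24 -> H4 at depth 24
  add 209.206.24.66/32 -> H0 at depth 32
  lookup 172.55.0.4: bits 10101100001101110 walk d0:-→d1:-→d2:-→d3:-→d4:-→d5:-→d6:-→d7:-→d8:H3→d9:-→d10:-→d11:-→d12:-→d13:-→d14:-→d15:-→d16:H7→d17:- -> H7
  add 209.206.16.0/20 -> H0 at depth 20
  lookup 172.55.120.1: bits 1010110000110111011110000 walk d0:-→d1:-→d2:-→d3:-→d4:-→d5:-→d6:-→d7:-→d8:H3→d9:-→d10:-→d11:-→d12:-→d13:-→d14:-→d15:-→d16:H7→d17:-→d18:-→d19:-→d20:-→d21:H5→d22:-→d23:-→d24:-→d25:- -> H5
  - 209.206.16.0/20 clear@20
  add 208.0.0.0/5 -> H6 at depth 5
  lookup 34.177.185.237: bits ε walk d0:- -> no-route

== LOOKUPS ==
["no-route","H7","H3","H5","H3","H4","H5","H7","H5","no-route"]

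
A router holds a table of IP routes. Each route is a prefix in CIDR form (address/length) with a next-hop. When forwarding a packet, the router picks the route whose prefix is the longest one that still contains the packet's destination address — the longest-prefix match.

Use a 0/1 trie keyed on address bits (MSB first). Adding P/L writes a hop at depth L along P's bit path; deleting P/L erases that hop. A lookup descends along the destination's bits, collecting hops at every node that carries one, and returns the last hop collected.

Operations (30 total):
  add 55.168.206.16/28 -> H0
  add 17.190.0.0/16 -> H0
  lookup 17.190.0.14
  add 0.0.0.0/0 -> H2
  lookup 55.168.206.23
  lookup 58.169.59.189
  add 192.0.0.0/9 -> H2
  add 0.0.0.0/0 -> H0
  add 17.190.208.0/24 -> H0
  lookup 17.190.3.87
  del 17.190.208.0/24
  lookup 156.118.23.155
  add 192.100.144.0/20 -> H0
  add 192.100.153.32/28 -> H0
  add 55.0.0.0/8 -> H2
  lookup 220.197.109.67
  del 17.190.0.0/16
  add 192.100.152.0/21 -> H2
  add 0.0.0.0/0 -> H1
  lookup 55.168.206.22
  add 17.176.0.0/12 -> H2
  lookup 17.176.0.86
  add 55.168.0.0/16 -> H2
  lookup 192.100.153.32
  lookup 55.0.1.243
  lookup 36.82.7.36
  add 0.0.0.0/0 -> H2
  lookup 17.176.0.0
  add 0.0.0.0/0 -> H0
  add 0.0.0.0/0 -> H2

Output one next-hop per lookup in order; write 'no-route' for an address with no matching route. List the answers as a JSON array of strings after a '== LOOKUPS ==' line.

Apply in order:
  + 55.168.206.16/28 (H0) depth=28
  + 17.190.0.0/16 (H0) depth=16
  lookup 17.190.0.14: bits 0001000110111110 walk d0:-→d1:-→d2:-→d3:-→d4:-→d5:-→d6:-→d7:-→d8:-→d9:-→d10:-→d11:-→d12:-→d13:-→d14:-→d15:-→d16:H0 -> H0
  + 0.0.0.0/0 (H2) depth=0
  lookup 55.168.206.23: bits 0011011110101000110011100001 walk d0:H2→d1:-→d2:-→d3:-→d4:-→d5:-→d6:-→d7:-→d8:-→d9:-→d10:-→d11:-→d12:-→d13:-→d14:-→d15:-→d16:-→d17:-→d18:-→d19:-→d20:-→d21:-→d22:-→d23:-→d24:-→d25:-→d26:-→d27:-→d28:H0 -> H0
  lookup 58.169.59.189: bits 0011 walk d0:H2→d1:-→d2:-→d3:-→d4:- -> H2
  + 192.0.0.0/9 (H2) depth=9
  + 0.0.0.0/0 (H0) depth=0
  + 17.190.208.0/24 (H0) depth=24
  lookup 17.190.3.87: bits 0001000110111110 walk d0:H0→d1:-→d2:-→d3:-→d4:-→d5:-→d6:-→d7:-→d8:-→d9:-→d10:-→d11:-→d12:-→d13:-→d14:-→d15:-→d16:H0 -> H0
  del 17.190.208.0/24 (clear depth 24)
  lookup 156.118.23.155: bits 1 walk d0:H0→d1:- -> H0
  + 192.100.144.0/20 (H0) depth=20
  + 192.100.153.32/28 (H0) depth=28
  + 55.0.0.0/8 (H2) depth=8
  lookup 220.197.109.67: bits 110 walk d0:H0→d1:-→d2:-→d3:- -> H0
  del 17.190.0.0/16 (clear depth 16)
  + 192.100.152.0/21 (H2) depth=21
  + 0.0.0.0/0 (H1) depth=0
  lookup 55.168.206.22: bits 0011011110101000110011100001 walk d0:H1→d1:-→d2:-→d3:-→d4:-→d5:-→d6:-→d7:-→d8:H2→d9:-→d10:-→d11:-→d12:-→d13:-→d14:-→d15:-→d16:-→d17:-→d18:-→d19:-→d20:-→d21:-→d22:-→d23:-→d24:-→d25:-→d26:-→d27:-→d28:H0 -> H0
  + 17.176.0.0/12 (H2) depth=12
  lookup 17.176.0.86: bits 000100011011 walk d0:H1→d1:-→d2:-→d3:-→d4:-→d5:-→d6:-→d7:-→d8:-→d9:-→d10:-→d11:-→d12:H2 -> H2
  + 55.168.0.0/16 (H2) depth=16
  lookup 192.100.153.32: bits 1100000001100100100110010010 walk d0:H1→d1:-→d2:-→d3:-→d4:-→d5:-→d6:-→d7:-→d8:-→d9:H2→d10:-→d11:-→d12:-→d13:-→d14:-→d15:-→d16:-→d17:-→d18:-→d19:-→d20:H0→d21:H2→d22:-→d23:-→d24:-→d25:-→d26:-→d27:-→d28:H0 -> H0
  lookup 55.0.1.243: bits 00110111 walk d0:H1→d1:-→d2:-→d3:-→d4:-→d5:-→d6:-→d7:-→d8:H2 -> H2
  lookup 36.82.7.36: bits 001 walk d0:H1→d1:-→d2:-→d3:- -> H1
  + 0.0.0.0/0 (H2) depth=0
  lookup 17.176.0.0: bits 000100011011 walk d0:H2→d1:-→d2:-→d3:-→d4:-→d5:-→d6:-→d7:-→d8:-→d9:-→d10:-→d11:-→d12:H2 -> H2
  + 0.0.0.0/0 (H0) depth=0
  + 0.0.0.0/0 (H2) depth=0

== LOOKUPS ==
["H0","H0","H2","H0","H0","H0","H0","H2","H0","H2","H1","H2"]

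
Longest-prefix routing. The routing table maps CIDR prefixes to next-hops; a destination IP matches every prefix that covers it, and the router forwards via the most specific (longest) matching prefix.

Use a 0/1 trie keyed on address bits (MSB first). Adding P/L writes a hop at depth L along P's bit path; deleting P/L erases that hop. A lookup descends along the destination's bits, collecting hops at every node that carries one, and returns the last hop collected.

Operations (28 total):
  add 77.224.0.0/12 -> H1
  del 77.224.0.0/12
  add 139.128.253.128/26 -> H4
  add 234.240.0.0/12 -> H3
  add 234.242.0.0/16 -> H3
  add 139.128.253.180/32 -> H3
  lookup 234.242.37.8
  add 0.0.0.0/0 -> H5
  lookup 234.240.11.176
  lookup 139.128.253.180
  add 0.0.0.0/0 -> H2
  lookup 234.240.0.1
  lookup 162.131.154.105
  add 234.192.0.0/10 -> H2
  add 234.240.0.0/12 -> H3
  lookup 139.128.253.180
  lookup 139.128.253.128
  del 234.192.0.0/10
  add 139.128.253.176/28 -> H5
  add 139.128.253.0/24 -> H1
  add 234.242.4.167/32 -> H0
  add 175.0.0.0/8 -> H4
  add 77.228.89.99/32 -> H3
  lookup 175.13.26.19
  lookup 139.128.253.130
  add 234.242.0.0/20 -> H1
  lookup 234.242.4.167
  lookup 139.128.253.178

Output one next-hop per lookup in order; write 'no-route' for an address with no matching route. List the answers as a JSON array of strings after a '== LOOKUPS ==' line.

Process each operation:
  add 77.224.0.0/12 -> H1 at depth 12
  - 77.224.0.0/12 clear@12
  add 139.128.253.128/26 -> H4 at depth 26
  add 234.240.0.0/12 -> H3 at depth 12
  add 234.242.0.0/16 -> H3 at depth 16
  add 139.128.253.180/32 -> H3 at depth 32
  ? 234.242.37.8  path d0:-→d1:-→d2:-→d3:-→d4:-→d5:-→d6:-→d7:-→d8:-→d9:-→d10:-→d11:-→d12:H3→d13:-→d14:-→d15:-→d16:H3  best=H3
  add 0.0.0.0/0 -> H5 at depth 0
  ? 234.240.11.176  path d0:H5→d1:-→d2:-→d3:-→d4:-→d5:-→d6:-→d7:-→d8:-→d9:-→d10:-→d11:-→d12:H3→d13:-→d14:-  best=H3
  ? 139.128.253.180  path d0:H5→d1:-→d2:-→d3:-→d4:-→d5:-→d6:-→d7:-→d8:-→d9:-→d10:-→d11:-→d12:-→d13:-→d14:-→d15:-→d16:-→d17:-→d18:-→d19:-→d20:-→d21:-→d22:-→d23:-→d24:-→d25:-→d26:H4→d27:-→d28:-→d29:-→d30:-→d31:-→d32:H3  best=H3
  add 0.0.0.0/0 -> H2 at depth 0
  ? 234.240.0.1  path d0:H2→d1:-→d2:-→d3:-→d4:-→d5:-→d6:-→d7:-→d8:-→d9:-→d10:-→d11:-→d12:H3→d13:-→d14:-  best=H3
  ? 162.131.154.105  path d0:H2→d1:-→d2:-  best=H2
  add 234.192.0.0/10 -> H2 at depth 10
  add 234.240.0.0/12 -> H3 at depth 12
  ? 139.128.253.180  path d0:H2→d1:-→d2:-→d3:-→d4:-→d5:-→d6:-→d7:-→d8:-→d9:-→d10:-→d11:-→d12:-→d13:-→d14:-→d15:-→d16:-→d17:-→d18:-→d19:-→d20:-→d21:-→d22:-→d23:-→d24:-→d25:-→d26:H4→d27:-→d28:-→d29:-→d30:-→d31:-→d32:H3  best=H3
  ? 139.128.253.128  path d0:H2→d1:-→d2:-→d3:-→d4:-→d5:-→d6:-→d7:-→d8:-→d9:-→d10:-→d11:-→d12:-→d13:-→d14:-→d15:-→d16:-→d17:-→d18:-→d19:-→d20:-→d21:-→d22:-→d23:-→d24:-→d25:-→d26:H4  best=H4
  - 234.192.0.0/10 clear@10
  add 139.128.253.176/28 -> H5 at depth 28
  add 139.128.253.0/24 -> H1 at depth 24
  add 234.242.4.167/32 -> H0 at depth 32
  add 175.0.0.0/8 -> H4 at depth 8
  add 77.228.89.99/32 -> H3 at depth 32
  ? 175.13.26.19  path d0:H2→d1:-→d2:-→d3:-→d4:-→d5:-→d6:-→d7:-→d8:H4  best=H4
  ? 139.128.253.130  path d0:H2→d1:-→d2:-→d3:-→d4:-→d5:-→d6:-→d7:-→d8:-→d9:-→d10:-→d11:-→d12:-→d13:-→d14:-→d15:-→d16:-→d17:-→d18:-→d19:-→d20:-→d21:-→d22:-→d23:-→d24:H1→d25:-→d26:H4  best=H4
  add 234.242.0.0/20 -> H1 at depth 20
  ? 234.242.4.167  path d0:H2→d1:-→d2:-→d3:-→d4:-→d5:-→d6:-→d7:-→d8:-→d9:-→d10:-→d11:-→d12:H3→d13:-→d14:-→d15:-→d16:H3→d17:-→d18:-→d19:-→d20:H1→d21:-→d22:-→d23:-→d24:-→d25:-→d26:-→d27:-→d28:-→d29:-→d30:-→d31:-→d32:H0  best=H0
  ? 139.128.253.178  path d0:H2→d1:-→d2:-→d3:-→d4:-→d5:-→d6:-→d7:-→d8:-→d9:-→d10:-→d11:-→d12:-→d13:-→d14:-→d15:-→d16:-→d17:-→d18:-→d19:-→d20:-→d21:-→d22:-→d23:-→d24:H1→d25:-→d26:H4→d27:-→d28:H5→d29:-  best=H5

== LOOKUPS ==
["H3","H3","H3","H3","H2","H3","H4","H4","H4","H0","H5"]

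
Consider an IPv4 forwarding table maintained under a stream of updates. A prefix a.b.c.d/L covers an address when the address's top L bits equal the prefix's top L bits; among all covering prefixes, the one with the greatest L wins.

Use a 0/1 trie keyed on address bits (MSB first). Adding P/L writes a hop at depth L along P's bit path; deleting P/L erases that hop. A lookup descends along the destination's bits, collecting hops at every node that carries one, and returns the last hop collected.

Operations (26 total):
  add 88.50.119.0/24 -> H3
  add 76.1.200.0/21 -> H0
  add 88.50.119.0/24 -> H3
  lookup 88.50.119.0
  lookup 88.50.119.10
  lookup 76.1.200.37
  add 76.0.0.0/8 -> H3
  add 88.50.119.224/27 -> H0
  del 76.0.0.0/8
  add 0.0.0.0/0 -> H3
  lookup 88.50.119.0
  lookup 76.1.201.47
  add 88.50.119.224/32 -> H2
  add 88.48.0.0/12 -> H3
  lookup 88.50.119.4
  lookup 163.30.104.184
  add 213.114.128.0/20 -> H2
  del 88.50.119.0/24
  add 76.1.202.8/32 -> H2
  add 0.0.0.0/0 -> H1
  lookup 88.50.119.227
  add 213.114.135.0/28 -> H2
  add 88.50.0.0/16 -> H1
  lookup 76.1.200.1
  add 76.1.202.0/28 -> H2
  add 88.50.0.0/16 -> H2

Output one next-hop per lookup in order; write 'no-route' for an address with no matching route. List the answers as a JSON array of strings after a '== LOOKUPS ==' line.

Process each operation:
  + 88.50.119.0/24 (H3) depth=24
  + 76.1.200.0/21 (H0) depth=21
  + 88.50.119.0/24 (H3) depth=24
  ? 88.50.119.0  path d0:-→d1:-→d2:-→d3:-→d4:-→d5:-→d6:-→d7:-→d8:-→d9:-→d10:-→d11:-→d12:-→d13:-→d14:-→d15:-→d16:-→d17:-→d18:-→d19:-→d20:-→d21:-→d22:-→d23:-→d24:H3  best=H3
  ? 88.50.119.10  path d0:-→d1:-→d2:-→d3:-→d4:-→d5:-→d6:-→d7:-→d8:-→d9:-→d10:-→d11:-→d12:-→d13:-→d14:-→d15:-→d16:-→d17:-→d18:-→d19:-→d20:-→d21:-→d22:-→d23:-→d24:H3  best=H3
  ? 76.1.200.37  path d0:-→d1:-→d2:-→d3:-→d4:-→d5:-→d6:-→d7:-→d8:-→d9:-→d10:-→d11:-→d12:-→d13:-→d14:-→d15:-→d16:-→d17:-→d18:-→d19:-→d20:-→d21:H0  best=H0
  + 76.0.0.0/8 (H3) depth=8
  + 88.50.119.224/27 (H0) depth=27
  - 76.0.0.0/8 clear@8
  + 0.0.0.0/0 (H3) depth=0
  ? 88.50.119.0  path d0:H3→d1:-→d2:-→d3:-→d4:-→d5:-→d6:-→d7:-→d8:-→d9:-→d10:-→d11:-→d12:-→d13:-→d14:-→d15:-→d16:-→d17:-→d18:-→d19:-→d20:-→d21:-→d22:-→d23:-→d24:H3  best=H3
  ? 76.1.201.47  path d0:H3→d1:-→d2:-→d3:-→d4:-→d5:-→d6:-→d7:-→d8:-→d9:-→d10:-→d11:-→d12:-→d13:-→d14:-→d15:-→d16:-→d17:-→d18:-→d19:-→d20:-→d21:H0  best=H0
  + 88.50.119.224/32 (H2) depth=32
  + 88.48.0.0/12 (H3) depth=12
  ? 88.50.119.4  path d0:H3→d1:-→d2:-→d3:-→d4:-→d5:-→d6:-→d7:-→d8:-→d9:-→d10:-→d11:-→d12:H3→d13:-→d14:-→d15:-→d16:-→d17:-→d18:-→d19:-→d20:-→d21:-→d22:-→d23:-→d24:H3  best=H3
  ? 163.30.104.184  path d0:H3  best=H3
  + 213.114.128.0/20 (H2) depth=20
  - 88.50.119.0/24 clear@24
  + 76.1.202.8/32 (H2) depth=32
  + 0.0.0.0/0 (H1) depth=0
  ? 88.50.119.227  path d0:H1→d1:-→d2:-→d3:-→d4:-→d5:-→d6:-→d7:-→d8:-→d9:-→d10:-→d11:-→d12:H3→d13:-→d14:-→d15:-→d16:-→d17:-→d18:-→d19:-→d20:-→d21:-→d22:-→d23:-→d24:-→d25:-→d26:-→d27:H0→d28:-→d29:-→d30:-  best=H0
  + 213.114.135.0/28 (H2) depth=28
  + 88.50.0.0/16 (H1) depth=16
  ? 76.1.200.1  path d0:H1→d1:-→d2:-→d3:-→d4:-→d5:-→d6:-→d7:-→d8:-→d9:-→d10:-→d11:-→d12:-→d13:-→d14:-→d15:-→d16:-→d17:-→d18:-→d19:-→d20:-→d21:H0→d22:-  best=H0
  + 76.1.202.0/28 (H2) depth=28
  + 88.50.0.0/16 (H2) depth=16

== LOOKUPS ==
["H3","H3","H0","H3","H0","H3","H3","H0","H0"]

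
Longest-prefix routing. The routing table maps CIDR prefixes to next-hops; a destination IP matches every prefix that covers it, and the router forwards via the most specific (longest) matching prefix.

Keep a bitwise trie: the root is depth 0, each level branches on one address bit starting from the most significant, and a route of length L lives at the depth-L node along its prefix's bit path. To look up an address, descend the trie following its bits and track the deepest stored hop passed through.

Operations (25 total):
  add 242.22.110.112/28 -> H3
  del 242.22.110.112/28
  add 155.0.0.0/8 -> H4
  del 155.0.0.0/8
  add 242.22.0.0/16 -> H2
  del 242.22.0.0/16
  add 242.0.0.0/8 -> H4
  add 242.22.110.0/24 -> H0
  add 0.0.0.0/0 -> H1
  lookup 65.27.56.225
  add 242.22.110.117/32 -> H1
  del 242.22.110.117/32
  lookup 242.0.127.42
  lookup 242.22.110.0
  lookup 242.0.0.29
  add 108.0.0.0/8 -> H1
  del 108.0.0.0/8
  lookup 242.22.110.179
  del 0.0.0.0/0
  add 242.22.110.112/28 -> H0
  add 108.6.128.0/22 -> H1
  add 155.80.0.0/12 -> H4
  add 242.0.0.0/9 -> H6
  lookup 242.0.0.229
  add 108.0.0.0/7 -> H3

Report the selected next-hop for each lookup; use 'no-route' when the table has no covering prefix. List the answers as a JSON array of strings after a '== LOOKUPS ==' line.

Trace:
  + 242.22.110.112/28 (H3) depth=28
  - 242.22.110.112/28 clear@28
  + 155.0.0.0/8 (H4) depth=8
  - 155.0.0.0/8 clear@8
  + 242.22.0.0/16 (H2) depth=16
  - 242.22.0.0/16 clear@16
  + 242.0.0.0/8 (H4) depth=8
  + 242.22.110.0/24 (H0) depth=24
  + 0.0.0.0/0 (H1) depth=0
  Q 65.27.56.225: descend ε ; hops seen [H1] ; pick H1
  + 242.22.110.117/32 (H1) depth=32
  - 242.22.110.117/32 clear@32
  Q 242.0.127.42: descend 11110010000 ; hops seen [H1,H4] ; pick H4
  Q 242.22.110.0: descend 1111001000010110011011100 ; hops seen [H1,H4,H0] ; pick H0
  Q 242.0.0.29: descend 11110010000 ; hops seen [H1,H4] ; pick H4
  + 108.0.0.0/8 (H1) depth=8
  - 108.0.0.0/8 clear@8
  Q 242.22.110.179: descend 111100100001011001101110 ; hops seen [H1,H4,H0] ; pick H0
  - 0.0.0.0/0 clear@0
  + 242.22.110.112/28 (H0) depth=28
  + 108.6.128.0/22 (H1) depth=22
  + 155.80.0.0/12 (H4) depth=12
  + 242.0.0.0/9 (H6) depth=9
  Q 242.0.0.229: descend 11110010000 ; hops seen [H4,H6] ; pick H6
  + 108.0.0.0/7 (H3) depth=7

== LOOKUPS ==
["H1","H4","H0","H4","H0","H6"]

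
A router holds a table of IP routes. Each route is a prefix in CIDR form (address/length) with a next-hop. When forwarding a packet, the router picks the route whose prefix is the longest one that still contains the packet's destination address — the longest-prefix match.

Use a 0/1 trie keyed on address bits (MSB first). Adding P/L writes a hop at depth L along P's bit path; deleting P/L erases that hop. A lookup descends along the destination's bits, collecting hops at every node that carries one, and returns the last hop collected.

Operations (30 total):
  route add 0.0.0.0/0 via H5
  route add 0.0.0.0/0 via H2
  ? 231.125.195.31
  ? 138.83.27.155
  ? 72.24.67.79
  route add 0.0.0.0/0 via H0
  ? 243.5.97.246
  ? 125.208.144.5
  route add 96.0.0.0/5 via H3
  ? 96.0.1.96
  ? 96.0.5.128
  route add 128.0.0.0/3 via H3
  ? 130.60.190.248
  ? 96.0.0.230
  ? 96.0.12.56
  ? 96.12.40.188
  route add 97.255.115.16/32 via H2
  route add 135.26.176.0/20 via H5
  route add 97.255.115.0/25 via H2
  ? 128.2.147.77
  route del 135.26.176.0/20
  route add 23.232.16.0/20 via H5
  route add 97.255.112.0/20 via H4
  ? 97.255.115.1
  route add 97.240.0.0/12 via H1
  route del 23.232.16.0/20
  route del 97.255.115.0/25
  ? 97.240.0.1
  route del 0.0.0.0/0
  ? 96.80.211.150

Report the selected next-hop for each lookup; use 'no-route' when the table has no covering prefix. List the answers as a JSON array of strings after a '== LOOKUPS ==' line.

Process each operation:
  + 0.0.0.0/0 (H5) depth=0
  + 0.0.0.0/0 (H2) depth=0
  lookup 231.125.195.31: bits ε walk d0:H2 -> H2
  lookup 138.83.27.155: bits ε walk d0:H2 -> H2
  lookup 72.24.67.79: bits ε walk d0:H2 -> H2
  + 0.0.0.0/0 (H0) depth=0
  lookup 243.5.97.246: bits ε walk d0:H0 -> H0
  lookup 125.208.144.5: bits ε walk d0:H0 -> H0
  + 96.0.0.0/5 (H3) depth=5
  lookup 96.0.1.96: bits 01100 walk d0:H0→d1:-→d2:-→d3:-→d4:-→d5:H3 -> H3
  lookup 96.0.5.128: bits 01100 walk d0:H0→d1:-→d2:-→d3:-→d4:-→d5:H3 -> H3
  + 128.0.0.0/3 (H3) depth=3
  lookup 130.60.190.248: bits 100 walk d0:H0→d1:-→d2:-→d3:H3 -> H3
  lookup 96.0.0.230: bits 01100 walk d0:H0→d1:-→d2:-→d3:-→d4:-→d5:H3 -> H3
  lookup 96.0.12.56: bits 01100 walk d0:H0→d1:-→d2:-→d3:-→d4:-→d5:H3 -> H3
  lookup 96.12.40.188: bits 01100 walk d0:H0→d1:-→d2:-→d3:-→d4:-→d5:H3 -> H3
  + 97.255.115.16/32 (H2) depth=32
  + 135.26.176.0/20 (H5) depth=20
  + 97.255.115.0/25 (H2) depth=25
  lookup 128.2.147.77: bits 10000 walk d0:H0→d1:-→d2:-→d3:H3→d4:-→d5:- -> H3
  del 135.26.176.0/20 (clear depth 20)
  + 23.232.16.0/20 (H5) depth=20
  + 97.255.112.0/20 (H4) depth=20
  lookup 97.255.115.1: bits 011000011111111101110011000 walk d0:H0→d1:-→d2:-→d3:-→d4:-→d5:H3→d6:-→d7:-→d8:-→d9:-→d10:-→d11:-→d12:-→d13:-→d14:-→d15:-→d16:-→d17:-→d18:-→d19:-→d20:H4→d21:-→d22:-→d23:-→d24:-→d25:H2→d26:-→d27:- -> H2
  + 97.240.0.0/12 (H1) depth=12
  del 23.232.16.0/20 (clear depth 20)
  del 97.255.115.0/25 (clear depth 25)
  lookup 97.240.0.1: bits 011000011111 walk d0:H0→d1:-→d2:-→d3:-→d4:-→d5:H3→d6:-→d7:-→d8:-→d9:-→d10:-→d11:-→d12:H1 -> H1
  del 0.0.0.0/0 (clear depth 0)
  lookup 96.80.211.150: bits 0110000 walk d0:-→d1:-→d2:-→d3:-→d4:-→d5:H3→d6:-→d7:- -> H3

== LOOKUPS ==
["H2","H2","H2","H0","H0","H3","H3","H3","H3","H3","H3","H3","H2","H1","H3"]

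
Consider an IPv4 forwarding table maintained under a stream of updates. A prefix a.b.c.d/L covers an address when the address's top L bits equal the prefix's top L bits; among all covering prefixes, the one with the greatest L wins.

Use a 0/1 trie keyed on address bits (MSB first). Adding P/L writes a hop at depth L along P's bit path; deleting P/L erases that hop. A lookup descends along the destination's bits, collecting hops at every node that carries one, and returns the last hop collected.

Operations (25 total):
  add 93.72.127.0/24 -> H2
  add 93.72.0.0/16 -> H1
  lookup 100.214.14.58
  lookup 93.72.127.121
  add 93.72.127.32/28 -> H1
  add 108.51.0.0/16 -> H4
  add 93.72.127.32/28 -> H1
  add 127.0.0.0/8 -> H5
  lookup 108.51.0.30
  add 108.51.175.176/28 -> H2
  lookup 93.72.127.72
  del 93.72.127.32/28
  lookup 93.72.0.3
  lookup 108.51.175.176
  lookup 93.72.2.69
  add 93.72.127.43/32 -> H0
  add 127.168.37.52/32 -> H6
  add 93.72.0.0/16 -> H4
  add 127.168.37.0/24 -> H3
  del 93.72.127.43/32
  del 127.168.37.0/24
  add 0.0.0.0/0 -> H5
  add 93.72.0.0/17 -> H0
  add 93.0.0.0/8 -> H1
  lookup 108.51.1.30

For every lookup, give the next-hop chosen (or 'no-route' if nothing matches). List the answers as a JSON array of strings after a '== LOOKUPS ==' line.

Apply in order:
  + 93.72.127.0/24 (H2) depth=24
  + 93.72.0.0/16 (H1) depth=16
  ? 100.214.14.58  path d0:-→d1:-→d2:-  best=no-route
  ? 93.72.127.121  path d0:-→d1:-→d2:-→d3:-→d4:-→d5:-→d6:-→d7:-→d8:-→d9:-→d10:-→d11:-→d12:-→d13:-→d14:-→d15:-→d16:H1→d17:-→d18:-→d19:-→d20:-→d21:-→d22:-→d23:-→d24:H2  best=H2
  + 93.72.127.32/28 (H1) depth=28
  + 108.51.0.0/16 (H4) depth=16
  + 93.72.127.32/28 (H1) depth=28
  + 127.0.0.0/8 (H5) depth=8
  ? 108.51.0.30  path d0:-→d1:-→d2:-→d3:-→d4:-→d5:-→d6:-→d7:-→d8:-→d9:-→d10:-→d11:-→d12:-→d13:-→d14:-→d15:-→d16:H4  best=H4
  + 108.51.175.176/28 (H2) depth=28
  ? 93.72.127.72  path d0:-→d1:-→d2:-→d3:-→d4:-→d5:-→d6:-→d7:-→d8:-→d9:-→d10:-→d11:-→d12:-→d13:-→d14:-→d15:-→d16:H1→d17:-→d18:-→d19:-→d20:-→d21:-→d22:-→d23:-→d24:H2→d25:-  best=H2
  - 93.72.127.32/28 clear@28
  ? 93.72.0.3  path d0:-→d1:-→d2:-→d3:-→d4:-→d5:-→d6:-→d7:-→d8:-→d9:-→d10:-→d11:-→d12:-→d13:-→d14:-→d15:-→d16:H1→d17:-  best=H1
  ? 108.51.175.176  path d0:-→d1:-→d2:-→d3:-→d4:-→d5:-→d6:-→d7:-→d8:-→d9:-→d10:-→d11:-→d12:-→d13:-→d14:-→d15:-→d16:H4→d17:-→d18:-→d19:-→d20:-→d21:-→d22:-→d23:-→d24:-→d25:-→d26:-→d27:-→d28:H2  best=H2
  ? 93.72.2.69  path d0:-→d1:-→d2:-→d3:-→d4:-→d5:-→d6:-→d7:-→d8:-→d9:-→d10:-→d11:-→d12:-→d13:-→d14:-→d15:-→d16:H1→d17:-  best=H1
  + 93.72.127.43/32 (H0) depth=32
  + 127.168.37.52/32 (H6) depth=32
  + 93.72.0.0/16 (H4) depth=16
  + 127.168.37.0/24 (H3) depth=24
  - 93.72.127.43/32 clear@32
  - 127.168.37.0/24 clear@24
  + 0.0.0.0/0 (H5) depth=0
  + 93.72.0.0/17 (H0) depth=17
  + 93.0.0.0/8 (H1) depth=8
  ? 108.51.1.30  path d0:H5→d1:-→d2:-→d3:-→d4:-→d5:-→d6:-→d7:-→d8:-→d9:-→d10:-→d11:-→d12:-→d13:-→d14:-→d15:-→d16:H4  best=H4

== LOOKUPS ==
["no-route","H2","H4","H2","H1","H2","H1","H4"]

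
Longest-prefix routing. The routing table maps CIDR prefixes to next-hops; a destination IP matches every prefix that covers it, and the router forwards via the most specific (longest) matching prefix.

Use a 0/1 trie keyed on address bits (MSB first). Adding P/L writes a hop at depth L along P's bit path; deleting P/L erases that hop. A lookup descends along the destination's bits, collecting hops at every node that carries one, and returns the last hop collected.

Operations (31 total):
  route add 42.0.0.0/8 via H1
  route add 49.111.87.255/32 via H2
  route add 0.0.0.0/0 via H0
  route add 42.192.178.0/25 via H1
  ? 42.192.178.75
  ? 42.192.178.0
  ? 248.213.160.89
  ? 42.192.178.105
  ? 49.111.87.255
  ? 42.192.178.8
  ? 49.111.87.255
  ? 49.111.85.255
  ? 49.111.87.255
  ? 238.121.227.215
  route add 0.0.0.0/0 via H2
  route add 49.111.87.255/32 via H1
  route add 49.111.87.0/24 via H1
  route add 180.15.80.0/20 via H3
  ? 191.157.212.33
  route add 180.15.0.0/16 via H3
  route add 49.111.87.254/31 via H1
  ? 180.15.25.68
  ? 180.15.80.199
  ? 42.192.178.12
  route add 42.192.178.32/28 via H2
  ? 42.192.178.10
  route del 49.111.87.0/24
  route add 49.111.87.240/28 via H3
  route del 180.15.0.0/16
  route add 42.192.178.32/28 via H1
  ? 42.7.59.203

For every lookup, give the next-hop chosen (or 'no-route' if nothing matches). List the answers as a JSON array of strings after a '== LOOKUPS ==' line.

Apply in order:
  + 42.0.0.0/8 (H1) depth=8
  + 49.111.87.255/32 (H2) depth=32
  + 0.0.0.0/0 (H0) depth=0
  + 42.192.178.0/25 (H1) depth=25
  ? 42.192.178.75  path d0:H0→d1:-→d2:-→d3:-→d4:-→d5:-→d6:-→d7:-→d8:H1→d9:-→d10:-→d11:-→d12:-→d13:-→d14:-→d15:-→d16:-→d17:-→d18:-→d19:-→d20:-→d21:-→d22:-→d23:-→d24:-→d25:H1  best=H1
  ? 42.192.178.0  path d0:H0→d1:-→d2:-→d3:-→d4:-→d5:-→d6:-→d7:-→d8:H1→d9:-→d10:-→d11:-→d12:-→d13:-→d14:-→d15:-→d16:-→d17:-→d18:-→d19:-→d20:-→d21:-→d22:-→d23:-→d24:-→d25:H1  best=H1
  ? 248.213.160.89  path d0:H0  best=H0
  ? 42.192.178.105  path d0:H0→d1:-→d2:-→d3:-→d4:-→d5:-→d6:-→d7:-→d8:H1→d9:-→d10:-→d11:-→d12:-→d13:-→d14:-→d15:-→d16:-→d17:-→d18:-→d19:-→d20:-→d21:-→d22:-→d23:-→d24:-→d25:H1  best=H1
  ? 49.111.87.255  path d0:H0→d1:-→d2:-→d3:-→d4:-→d5:-→d6:-→d7:-→d8:-→d9:-→d10:-→d11:-→d12:-→d13:-→d14:-→d15:-→d16:-→d17:-→d18:-→d19:-→d20:-→d21:-→d22:-→d23:-→d24:-→d25:-→d26:-→d27:-→d28:-→d29:-→d30:-→d31:-→d32:H2  best=H2
  ? 42.192.178.8  path d0:H0→d1:-→d2:-→d3:-→d4:-→d5:-→d6:-→d7:-→d8:H1→d9:-→d10:-→d11:-→d12:-→d13:-→d14:-→d15:-→d16:-→d17:-→d18:-→d19:-→d20:-→d21:-→d22:-→d23:-→d24:-→d25:H1  best=H1
  ? 49.111.87.255  path d0:H0→d1:-→d2:-→d3:-→d4:-→d5:-→d6:-→d7:-→d8:-→d9:-→d10:-→d11:-→d12:-→d13:-→d14:-→d15:-→d16:-→d17:-→d18:-→d19:-→d20:-→d21:-→d22:-→d23:-→d24:-→d25:-→d26:-→d27:-→d28:-→d29:-→d30:-→d31:-→d32:H2  best=H2
  ? 49.111.85.255  path d0:H0→d1:-→d2:-→d3:-→d4:-→d5:-→d6:-→d7:-→d8:-→d9:-→d10:-→d11:-→d12:-→d13:-→d14:-→d15:-→d16:-→d17:-→d18:-→d19:-→d20:-→d21:-→d22:-  best=H0
  ? 49.111.87.255  path d0:H0→d1:-→d2:-→d3:-→d4:-→d5:-→d6:-→d7:-→d8:-→d9:-→d10:-→d11:-→d12:-→d13:-→d14:-→d15:-→d16:-→d17:-→d18:-→d19:-→d20:-→d21:-→d22:-→d23:-→d24:-→d25:-→d26:-→d27:-→d28:-→d29:-→d30:-→d31:-→d32:H2  best=H2
  ? 238.121.227.215  path d0:H0  best=H0
  + 0.0.0.0/0 (H2) depth=0
  + 49.111.87.255/32 (H1) depth=32
  + 49.111.87.0/24 (H1) depth=24
  + 180.15.80.0/20 (H3) depth=20
  ? 191.157.212.33  path d0:H2→d1:-→d2:-→d3:-→d4:-  best=H2
  + 180.15.0.0/16 (H3) depth=16
  + 49.111.87.254/31 (H1) depth=31
  ? 180.15.25.68  path d0:H2→d1:-→d2:-→d3:-→d4:-→d5:-→d6:-→d7:-→d8:-→d9:-→d10:-→d11:-→d12:-→d13:-→d14:-→d15:-→d16:H3→d17:-  best=H3
  ? 180.15.80.199  path d0:H2→d1:-→d2:-→d3:-→d4:-→d5:-→d6:-→d7:-→d8:-→d9:-→d10:-→d11:-→d12:-→d13:-→d14:-→d15:-→d16:H3→d17:-→d18:-→d19:-→d20:H3  best=H3
  ? 42.192.178.12  path d0:H2→d1:-→d2:-→d3:-→d4:-→d5:-→d6:-→d7:-→d8:H1→d9:-→d10:-→d11:-→d12:-→d13:-→d14:-→d15:-→d16:-→d17:-→d18:-→d19:-→d20:-→d21:-→d22:-→d23:-→d24:-→d25:H1  best=H1
  + 42.192.178.32/28 (H2) depth=28
  ? 42.192.178.10  path d0:H2→d1:-→d2:-→d3:-→d4:-→d5:-→d6:-→d7:-→d8:H1→d9:-→d10:-→d11:-→d12:-→d13:-→d14:-→d15:-→d16:-→d17:-→d18:-→d19:-→d20:-→d21:-→d22:-→d23:-→d24:-→d25:H1→d26:-  best=H1
  - 49.111.87.0/24 clear@24
  + 49.111.87.240/28 (H3) depth=28
  - 180.15.0.0/16 clear@16
  + 42.192.178.32/28 (H1) depth=28
  ? 42.7.59.203  path d0:H2→d1:-→d2:-→d3:-→d4:-→d5:-→d6:-→d7:-→d8:H1  best=H1

== LOOKUPS ==
["H1","H1","H0","H1","H2","H1","H2","H0","H2","H0","H2","H3","H3","H1","H1","H1"]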